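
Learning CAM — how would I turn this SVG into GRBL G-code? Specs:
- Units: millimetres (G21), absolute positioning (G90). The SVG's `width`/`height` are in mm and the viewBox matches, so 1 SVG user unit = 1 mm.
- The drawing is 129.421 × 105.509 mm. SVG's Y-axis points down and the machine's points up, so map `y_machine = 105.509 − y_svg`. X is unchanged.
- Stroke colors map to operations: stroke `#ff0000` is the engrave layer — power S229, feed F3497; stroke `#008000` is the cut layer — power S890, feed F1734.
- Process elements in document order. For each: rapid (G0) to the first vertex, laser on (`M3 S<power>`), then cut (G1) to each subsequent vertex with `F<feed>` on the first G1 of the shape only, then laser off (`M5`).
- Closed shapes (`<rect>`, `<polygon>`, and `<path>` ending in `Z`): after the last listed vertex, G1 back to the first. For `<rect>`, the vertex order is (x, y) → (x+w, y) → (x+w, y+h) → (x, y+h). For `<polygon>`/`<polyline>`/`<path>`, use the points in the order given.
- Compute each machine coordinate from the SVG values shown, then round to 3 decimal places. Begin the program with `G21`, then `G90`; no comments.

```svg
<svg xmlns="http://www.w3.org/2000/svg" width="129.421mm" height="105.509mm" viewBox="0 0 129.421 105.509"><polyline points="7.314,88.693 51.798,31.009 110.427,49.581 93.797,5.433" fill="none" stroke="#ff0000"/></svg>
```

1 u = 1 mm; y_m = 105.509 − y.

[1] `<polyline>` open polyline, #ff0000→engrave S229 F3497: (7.314,16.816) → (51.798,74.500) → (110.427,55.928) → (93.797,100.076)

G21
G90
G0 X7.314 Y16.816
M3 S229
G1 X51.798 Y74.500 F3497
G1 X110.427 Y55.928
G1 X93.797 Y100.076
M5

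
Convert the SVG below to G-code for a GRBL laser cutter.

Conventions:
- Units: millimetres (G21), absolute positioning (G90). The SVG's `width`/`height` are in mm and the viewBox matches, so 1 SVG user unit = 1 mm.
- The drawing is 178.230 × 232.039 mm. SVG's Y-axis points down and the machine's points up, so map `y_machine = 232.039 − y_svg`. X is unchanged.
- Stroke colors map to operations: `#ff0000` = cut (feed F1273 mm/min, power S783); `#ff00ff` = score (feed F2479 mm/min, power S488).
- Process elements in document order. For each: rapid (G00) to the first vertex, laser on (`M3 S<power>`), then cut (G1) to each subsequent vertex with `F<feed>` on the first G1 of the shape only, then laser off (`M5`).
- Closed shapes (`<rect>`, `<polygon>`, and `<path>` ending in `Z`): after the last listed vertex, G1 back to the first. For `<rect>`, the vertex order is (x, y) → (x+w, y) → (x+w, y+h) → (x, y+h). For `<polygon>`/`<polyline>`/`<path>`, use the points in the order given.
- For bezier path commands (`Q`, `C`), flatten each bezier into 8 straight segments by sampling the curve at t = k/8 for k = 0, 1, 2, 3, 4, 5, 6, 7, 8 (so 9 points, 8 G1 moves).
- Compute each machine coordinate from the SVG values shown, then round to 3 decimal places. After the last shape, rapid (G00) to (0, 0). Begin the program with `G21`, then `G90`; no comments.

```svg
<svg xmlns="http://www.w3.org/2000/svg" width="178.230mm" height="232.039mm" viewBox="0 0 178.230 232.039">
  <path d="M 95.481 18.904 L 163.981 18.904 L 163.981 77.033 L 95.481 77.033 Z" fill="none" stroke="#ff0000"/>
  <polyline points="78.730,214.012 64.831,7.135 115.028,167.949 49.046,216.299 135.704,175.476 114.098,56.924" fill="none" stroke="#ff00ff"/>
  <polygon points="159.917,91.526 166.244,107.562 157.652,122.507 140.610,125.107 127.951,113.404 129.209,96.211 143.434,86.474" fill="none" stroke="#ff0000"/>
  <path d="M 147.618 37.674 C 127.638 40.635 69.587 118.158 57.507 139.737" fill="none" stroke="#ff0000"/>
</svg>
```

viewBox `0 0 178.230 232.039` with mm width/height → 1 unit = 1 mm. Flip: y_m = 232.039 − y_svg.

**Shape 1** — `<path>` rectangle, stroke `#ff0000` → cut (S783, F1273). Machine vertices: (95.481,213.135) → (163.981,213.135) → (163.981,155.006) → (95.481,155.006) → (95.481,213.135). Closed: final G1 returns to the first vertex.

**Shape 2** — `<polyline>` open polyline, stroke `#ff00ff` → score (S488, F2479). Machine vertices: (78.730,18.027) → (64.831,224.904) → (115.028,64.090) → (49.046,15.740) → (135.704,56.563) → (114.098,175.115). Open path.

**Shape 3** — `<polygon>` regular polygon, stroke `#ff0000` → cut (S783, F1273). Machine vertices: (159.917,140.513) → (166.244,124.477) → (157.652,109.532) → (140.610,106.932) → (127.951,118.635) → (129.209,135.828) → (143.434,145.565) → (159.917,140.513). Closed: final G1 returns to the first vertex.

**Shape 4** — `<path>` cubic bezier, stroke `#ff0000` → cut (S783, F1273). Control points (SVG): P0=(147.618,37.674), P1=(127.638,40.635), P2=(69.587,118.158), P3=(57.507,139.737); sampled at t=k/8. Machine vertices: (147.618,194.365) → (138.505,190.014) → (126.808,180.203) → (113.511,166.460) → (99.600,150.315) → (86.059,133.298) → (73.873,116.937) → (64.028,102.762) → (57.507,92.302). Open path.

G21
G90
G00 X95.481 Y213.135
M3 S783
G1 X163.981 Y213.135 F1273
G1 X163.981 Y155.006
G1 X95.481 Y155.006
G1 X95.481 Y213.135
M5
G00 X78.730 Y18.027
M3 S488
G1 X64.831 Y224.904 F2479
G1 X115.028 Y64.090
G1 X49.046 Y15.740
G1 X135.704 Y56.563
G1 X114.098 Y175.115
M5
G00 X159.917 Y140.513
M3 S783
G1 X166.244 Y124.477 F1273
G1 X157.652 Y109.532
G1 X140.610 Y106.932
G1 X127.951 Y118.635
G1 X129.209 Y135.828
G1 X143.434 Y145.565
G1 X159.917 Y140.513
M5
G00 X147.618 Y194.365
M3 S783
G1 X138.505 Y190.014 F1273
G1 X126.808 Y180.203
G1 X113.511 Y166.460
G1 X99.600 Y150.315
G1 X86.059 Y133.298
G1 X73.873 Y116.937
G1 X64.028 Y102.762
G1 X57.507 Y92.302
M5
G00 X0.000 Y0.000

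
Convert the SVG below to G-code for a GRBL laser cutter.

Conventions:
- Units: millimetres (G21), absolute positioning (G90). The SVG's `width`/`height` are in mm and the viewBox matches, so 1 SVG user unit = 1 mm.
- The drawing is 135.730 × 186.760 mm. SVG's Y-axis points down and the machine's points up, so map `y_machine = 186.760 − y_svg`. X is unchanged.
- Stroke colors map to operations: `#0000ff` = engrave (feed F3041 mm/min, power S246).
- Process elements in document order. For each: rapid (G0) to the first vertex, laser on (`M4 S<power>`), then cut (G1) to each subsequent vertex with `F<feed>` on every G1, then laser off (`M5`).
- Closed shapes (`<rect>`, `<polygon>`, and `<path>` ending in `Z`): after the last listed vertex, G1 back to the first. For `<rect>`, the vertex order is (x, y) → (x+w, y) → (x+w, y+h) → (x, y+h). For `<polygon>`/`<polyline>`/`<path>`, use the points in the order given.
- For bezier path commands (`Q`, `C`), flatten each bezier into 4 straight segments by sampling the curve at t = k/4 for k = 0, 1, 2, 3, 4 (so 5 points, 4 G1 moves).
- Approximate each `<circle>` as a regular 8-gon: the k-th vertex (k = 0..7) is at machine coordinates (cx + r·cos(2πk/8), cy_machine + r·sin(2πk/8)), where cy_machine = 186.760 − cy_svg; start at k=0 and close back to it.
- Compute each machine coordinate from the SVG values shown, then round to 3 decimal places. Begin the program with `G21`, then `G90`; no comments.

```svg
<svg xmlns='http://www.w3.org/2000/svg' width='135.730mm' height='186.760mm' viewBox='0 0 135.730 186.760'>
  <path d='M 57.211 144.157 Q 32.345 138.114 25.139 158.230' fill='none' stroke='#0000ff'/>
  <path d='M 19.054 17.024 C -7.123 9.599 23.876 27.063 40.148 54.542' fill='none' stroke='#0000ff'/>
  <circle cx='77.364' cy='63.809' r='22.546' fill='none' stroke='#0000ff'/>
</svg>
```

G21
G90
G0 X57.211 Y42.603
M4 S246
G1 X45.882 Y43.990 F3041
G1 X36.760 Y42.106 F3041
G1 X29.846 Y36.953 F3041
G1 X25.139 Y28.530 F3041
M5
G0 X19.054 Y169.736
M4 S246
G1 X9.018 Y170.870 F3041
G1 X13.683 Y164.066 F3041
G1 X26.306 Y150.717 F3041
G1 X40.148 Y132.218 F3041
M5
G0 X99.910 Y122.951
M4 S246
G1 X93.306 Y138.893 F3041
G1 X77.364 Y145.497 F3041
G1 X61.422 Y138.893 F3041
G1 X54.818 Y122.951 F3041
G1 X61.422 Y107.009 F3041
G1 X77.364 Y100.405 F3041
G1 X93.306 Y107.009 F3041
G1 X99.910 Y122.951 F3041
M5

1 u = 1 mm; y_m = 186.760 − y.

[1] `<path>` quadratic bezier, #0000ff→engrave S246 F3041: (57.211,42.603) → (45.882,43.990) → (36.760,42.106) → (29.846,36.953) → (25.139,28.530)

[2] `<path>` cubic bezier, #0000ff→engrave S246 F3041: (19.054,169.736) → (9.018,170.870) → (13.683,164.066) → (26.306,150.717) → (40.148,132.218)

[3] `<circle>` circle, #0000ff→engrave S246 F3041: (99.910,122.951) → (93.306,138.893) → (77.364,145.497) → (61.422,138.893) → (54.818,122.951) → (61.422,107.009) → (77.364,100.405) → (93.306,107.009) → (99.910,122.951) (closed)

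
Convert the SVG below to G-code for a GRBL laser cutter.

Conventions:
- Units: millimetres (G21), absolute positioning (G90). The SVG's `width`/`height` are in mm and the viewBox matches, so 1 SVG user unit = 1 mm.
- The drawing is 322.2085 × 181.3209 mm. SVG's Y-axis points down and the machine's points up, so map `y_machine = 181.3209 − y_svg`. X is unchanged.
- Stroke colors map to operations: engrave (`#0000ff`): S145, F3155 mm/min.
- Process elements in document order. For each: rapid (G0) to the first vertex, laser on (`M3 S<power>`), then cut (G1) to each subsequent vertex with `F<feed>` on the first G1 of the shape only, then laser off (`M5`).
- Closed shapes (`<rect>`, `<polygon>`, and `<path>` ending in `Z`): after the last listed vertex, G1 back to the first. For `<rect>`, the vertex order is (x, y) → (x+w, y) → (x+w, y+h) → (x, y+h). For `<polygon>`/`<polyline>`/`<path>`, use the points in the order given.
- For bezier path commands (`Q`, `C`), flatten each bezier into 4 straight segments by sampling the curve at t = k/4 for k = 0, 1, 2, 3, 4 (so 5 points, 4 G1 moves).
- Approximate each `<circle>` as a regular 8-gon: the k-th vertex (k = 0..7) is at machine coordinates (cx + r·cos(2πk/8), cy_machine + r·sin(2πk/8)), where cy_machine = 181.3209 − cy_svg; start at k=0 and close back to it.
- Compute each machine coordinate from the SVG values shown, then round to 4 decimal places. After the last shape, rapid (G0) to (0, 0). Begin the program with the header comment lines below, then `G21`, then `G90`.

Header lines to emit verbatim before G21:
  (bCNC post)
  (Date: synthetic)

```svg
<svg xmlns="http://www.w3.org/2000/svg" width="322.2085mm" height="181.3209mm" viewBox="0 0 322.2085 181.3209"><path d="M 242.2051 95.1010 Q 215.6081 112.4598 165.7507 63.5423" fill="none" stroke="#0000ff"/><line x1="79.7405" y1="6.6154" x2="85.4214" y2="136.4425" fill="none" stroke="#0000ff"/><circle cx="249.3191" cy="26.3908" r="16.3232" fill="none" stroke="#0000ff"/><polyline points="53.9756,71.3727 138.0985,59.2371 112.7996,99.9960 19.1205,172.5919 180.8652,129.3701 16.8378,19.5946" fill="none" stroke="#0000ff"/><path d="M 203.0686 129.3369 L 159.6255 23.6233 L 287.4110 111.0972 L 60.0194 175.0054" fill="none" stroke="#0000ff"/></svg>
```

viewBox `0 0 322.2085 181.3209` with mm width/height → 1 unit = 1 mm. Flip: y_m = 181.3209 − y_svg.

**Shape 1** — `<path>` quadratic bezier, stroke `#0000ff` → engrave (S145, F3155). Control points (SVG): P0=(242.2051,95.1010), P1=(215.6081,112.4598), P2=(165.7507,63.5423); sampled at t=k/4. Machine vertices: (242.2051,86.2199) → (227.4528,81.6828) → (209.7930,85.4302) → (189.2256,97.4621) → (165.7507,117.7786). Open path.

**Shape 2** — `<line>` line segment, stroke `#0000ff` → engrave (S145, F3155). Machine vertices: (79.7405,174.7055) → (85.4214,44.8784). Open path.

**Shape 3** — `<circle>` circle, stroke `#0000ff` → engrave (S145, F3155). Machine vertices: (265.6423,154.9301) → (260.8613,166.4723) → (249.3191,171.2533) → (237.7769,166.4723) → (232.9959,154.9301) → (237.7769,143.3879) → (249.3191,138.6069) → (260.8613,143.3879) → (265.6423,154.9301). Closed: final G1 returns to the first vertex.

**Shape 4** — `<polyline>` open polyline, stroke `#0000ff` → engrave (S145, F3155). Machine vertices: (53.9756,109.9482) → (138.0985,122.0838) → (112.7996,81.3249) → (19.1205,8.7290) → (180.8652,51.9508) → (16.8378,161.7263). Open path.

**Shape 5** — `<path>` open polyline, stroke `#0000ff` → engrave (S145, F3155). Machine vertices: (203.0686,51.9840) → (159.6255,157.6976) → (287.4110,70.2237) → (60.0194,6.3155). Open path.

(bCNC post)
(Date: synthetic)
G21
G90
G0 X242.2051 Y86.2199
M3 S145
G1 X227.4528 Y81.6828 F3155
G1 X209.7930 Y85.4302
G1 X189.2256 Y97.4621
G1 X165.7507 Y117.7786
M5
G0 X79.7405 Y174.7055
M3 S145
G1 X85.4214 Y44.8784 F3155
M5
G0 X265.6423 Y154.9301
M3 S145
G1 X260.8613 Y166.4723 F3155
G1 X249.3191 Y171.2533
G1 X237.7769 Y166.4723
G1 X232.9959 Y154.9301
G1 X237.7769 Y143.3879
G1 X249.3191 Y138.6069
G1 X260.8613 Y143.3879
G1 X265.6423 Y154.9301
M5
G0 X53.9756 Y109.9482
M3 S145
G1 X138.0985 Y122.0838 F3155
G1 X112.7996 Y81.3249
G1 X19.1205 Y8.7290
G1 X180.8652 Y51.9508
G1 X16.8378 Y161.7263
M5
G0 X203.0686 Y51.9840
M3 S145
G1 X159.6255 Y157.6976 F3155
G1 X287.4110 Y70.2237
G1 X60.0194 Y6.3155
M5
G0 X0.0000 Y0.0000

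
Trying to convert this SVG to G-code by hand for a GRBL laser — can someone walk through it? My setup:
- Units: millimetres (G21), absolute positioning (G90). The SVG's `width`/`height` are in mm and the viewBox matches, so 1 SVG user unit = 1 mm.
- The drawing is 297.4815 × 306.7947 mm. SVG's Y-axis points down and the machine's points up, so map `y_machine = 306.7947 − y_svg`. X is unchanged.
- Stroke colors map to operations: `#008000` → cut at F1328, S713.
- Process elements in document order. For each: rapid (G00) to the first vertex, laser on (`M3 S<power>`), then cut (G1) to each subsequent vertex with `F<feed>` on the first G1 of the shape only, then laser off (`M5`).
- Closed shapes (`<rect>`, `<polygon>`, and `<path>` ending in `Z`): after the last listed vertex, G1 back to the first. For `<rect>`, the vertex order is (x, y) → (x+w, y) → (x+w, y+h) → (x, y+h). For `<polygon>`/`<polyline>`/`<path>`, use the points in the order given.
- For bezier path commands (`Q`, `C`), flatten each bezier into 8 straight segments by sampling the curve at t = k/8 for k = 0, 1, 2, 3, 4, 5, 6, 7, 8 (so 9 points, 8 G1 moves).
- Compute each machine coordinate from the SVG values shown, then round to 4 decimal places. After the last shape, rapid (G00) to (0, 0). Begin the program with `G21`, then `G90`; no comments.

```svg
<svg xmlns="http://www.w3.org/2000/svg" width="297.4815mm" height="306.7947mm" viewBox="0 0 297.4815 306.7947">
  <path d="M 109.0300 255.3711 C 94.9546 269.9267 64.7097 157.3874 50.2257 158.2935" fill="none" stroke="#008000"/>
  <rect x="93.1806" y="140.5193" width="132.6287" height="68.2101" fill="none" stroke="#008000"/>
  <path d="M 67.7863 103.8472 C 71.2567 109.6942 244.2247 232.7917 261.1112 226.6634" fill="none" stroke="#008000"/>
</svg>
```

1 u = 1 mm; y_m = 306.7947 − y.

[1] `<path>` cubic bezier, #008000→cut S713 F1328: (109.0300,51.4236) → (103.0561,51.4530) → (95.9406,60.5788) → (88.0575,75.9820) → (79.7811,94.8438) → (71.4855,114.3455) → (63.5450,131.6682) → (56.3336,143.9930) → (50.2257,148.5012)

[2] `<rect>` rectangle, #008000→cut S713 F1328: (93.1806,166.2754) → (225.8093,166.2754) → (225.8093,98.0653) → (93.1806,98.0653) → (93.1806,166.2754) (closed)

[3] `<path>` cubic bezier, #008000→cut S713 F1328: (67.7863,202.9475) → (76.3970,195.7402) → (97.0827,180.4290) → (126.0281,159.9023) → (159.4177,137.0487) → (193.4362,114.7563) → (224.2682,95.9137) → (248.0983,83.4092) → (261.1112,80.1313)

G21
G90
G00 X109.0300 Y51.4236
M3 S713
G1 X103.0561 Y51.4530 F1328
G1 X95.9406 Y60.5788
G1 X88.0575 Y75.9820
G1 X79.7811 Y94.8438
G1 X71.4855 Y114.3455
G1 X63.5450 Y131.6682
G1 X56.3336 Y143.9930
G1 X50.2257 Y148.5012
M5
G00 X93.1806 Y166.2754
M3 S713
G1 X225.8093 Y166.2754 F1328
G1 X225.8093 Y98.0653
G1 X93.1806 Y98.0653
G1 X93.1806 Y166.2754
M5
G00 X67.7863 Y202.9475
M3 S713
G1 X76.3970 Y195.7402 F1328
G1 X97.0827 Y180.4290
G1 X126.0281 Y159.9023
G1 X159.4177 Y137.0487
G1 X193.4362 Y114.7563
G1 X224.2682 Y95.9137
G1 X248.0983 Y83.4092
G1 X261.1112 Y80.1313
M5
G00 X0.0000 Y0.0000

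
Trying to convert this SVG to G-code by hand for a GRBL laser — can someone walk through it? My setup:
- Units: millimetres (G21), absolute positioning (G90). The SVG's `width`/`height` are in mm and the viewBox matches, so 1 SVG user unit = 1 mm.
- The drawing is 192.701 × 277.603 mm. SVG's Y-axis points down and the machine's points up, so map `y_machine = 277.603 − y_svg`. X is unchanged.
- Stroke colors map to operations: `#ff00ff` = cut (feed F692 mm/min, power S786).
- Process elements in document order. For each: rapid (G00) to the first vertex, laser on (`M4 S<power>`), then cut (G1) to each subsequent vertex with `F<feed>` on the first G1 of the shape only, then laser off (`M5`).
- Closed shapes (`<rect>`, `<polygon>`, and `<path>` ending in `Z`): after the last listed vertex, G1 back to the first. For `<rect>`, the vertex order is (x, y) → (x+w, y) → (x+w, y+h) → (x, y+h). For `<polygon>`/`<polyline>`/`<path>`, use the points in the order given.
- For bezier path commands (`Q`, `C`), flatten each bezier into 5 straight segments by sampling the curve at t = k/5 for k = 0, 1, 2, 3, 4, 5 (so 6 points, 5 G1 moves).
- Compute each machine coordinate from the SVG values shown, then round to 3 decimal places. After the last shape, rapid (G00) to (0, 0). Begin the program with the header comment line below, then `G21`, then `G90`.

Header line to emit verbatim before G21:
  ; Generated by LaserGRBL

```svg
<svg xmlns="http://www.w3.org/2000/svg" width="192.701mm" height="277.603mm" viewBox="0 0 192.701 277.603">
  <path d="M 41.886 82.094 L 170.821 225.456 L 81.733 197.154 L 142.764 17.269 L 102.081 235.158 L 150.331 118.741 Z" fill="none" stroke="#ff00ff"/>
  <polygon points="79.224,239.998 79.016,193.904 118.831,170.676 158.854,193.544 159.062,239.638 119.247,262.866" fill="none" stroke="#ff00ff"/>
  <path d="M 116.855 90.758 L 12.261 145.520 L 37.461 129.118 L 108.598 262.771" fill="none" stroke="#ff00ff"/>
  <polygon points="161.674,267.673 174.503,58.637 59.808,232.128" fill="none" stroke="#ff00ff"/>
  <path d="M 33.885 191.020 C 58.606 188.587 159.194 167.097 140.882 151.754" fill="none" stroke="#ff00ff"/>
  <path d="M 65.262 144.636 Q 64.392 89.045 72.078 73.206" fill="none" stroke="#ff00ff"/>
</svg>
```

; Generated by LaserGRBL
G21
G90
G00 X41.886 Y195.509
M4 S786
G1 X170.821 Y52.147 F692
G1 X81.733 Y80.449
G1 X142.764 Y260.334
G1 X102.081 Y42.445
G1 X150.331 Y158.862
G1 X41.886 Y195.509
M5
G00 X79.224 Y37.605
M4 S786
G1 X79.016 Y83.699 F692
G1 X118.831 Y106.927
G1 X158.854 Y84.059
G1 X159.062 Y37.965
G1 X119.247 Y14.737
G1 X79.224 Y37.605
M5
G00 X116.855 Y186.845
M4 S786
G1 X12.261 Y132.083 F692
G1 X37.461 Y148.485
G1 X108.598 Y14.832
M5
G00 X161.674 Y9.930
M4 S786
G1 X174.503 Y218.966 F692
G1 X59.808 Y45.475
G1 X161.674 Y9.930
M5
G00 X33.885 Y86.583
M4 S786
G1 X56.264 Y90.128 F692
G1 X87.501 Y97.037
G1 X118.249 Y106.100
G1 X139.159 Y116.107
G1 X140.882 Y125.849
M5
G00 X65.262 Y132.967
M4 S786
G1 X65.256 Y153.613 F692
G1 X65.935 Y171.079
G1 X67.298 Y185.365
G1 X69.346 Y196.471
G1 X72.078 Y204.397
M5
G00 X0.000 Y0.000

viewBox `0 0 192.701 277.603` with mm width/height → 1 unit = 1 mm. Flip: y_m = 277.603 − y_svg.

**Shape 1** — `<path>` closed polygon, stroke `#ff00ff` → cut (S786, F692). Machine vertices: (41.886,195.509) → (170.821,52.147) → (81.733,80.449) → (142.764,260.334) → (102.081,42.445) → (150.331,158.862) → (41.886,195.509). Closed: final G1 returns to the first vertex.

**Shape 2** — `<polygon>` regular polygon, stroke `#ff00ff` → cut (S786, F692). Machine vertices: (79.224,37.605) → (79.016,83.699) → (118.831,106.927) → (158.854,84.059) → (159.062,37.965) → (119.247,14.737) → (79.224,37.605). Closed: final G1 returns to the first vertex.

**Shape 3** — `<path>` open polyline, stroke `#ff00ff` → cut (S786, F692). Machine vertices: (116.855,186.845) → (12.261,132.083) → (37.461,148.485) → (108.598,14.832). Open path.

**Shape 4** — `<polygon>` closed polygon, stroke `#ff00ff` → cut (S786, F692). Machine vertices: (161.674,9.930) → (174.503,218.966) → (59.808,45.475) → (161.674,9.930). Closed: final G1 returns to the first vertex.

**Shape 5** — `<path>` cubic bezier, stroke `#ff00ff` → cut (S786, F692). Control points (SVG): P0=(33.885,191.020), P1=(58.606,188.587), P2=(159.194,167.097), P3=(140.882,151.754); sampled at t=k/5. Machine vertices: (33.885,86.583) → (56.264,90.128) → (87.501,97.037) → (118.249,106.100) → (139.159,116.107) → (140.882,125.849). Open path.

**Shape 6** — `<path>` quadratic bezier, stroke `#ff00ff` → cut (S786, F692). Control points (SVG): P0=(65.262,144.636), P1=(64.392,89.045), P2=(72.078,73.206); sampled at t=k/5. Machine vertices: (65.262,132.967) → (65.256,153.613) → (65.935,171.079) → (67.298,185.365) → (69.346,196.471) → (72.078,204.397). Open path.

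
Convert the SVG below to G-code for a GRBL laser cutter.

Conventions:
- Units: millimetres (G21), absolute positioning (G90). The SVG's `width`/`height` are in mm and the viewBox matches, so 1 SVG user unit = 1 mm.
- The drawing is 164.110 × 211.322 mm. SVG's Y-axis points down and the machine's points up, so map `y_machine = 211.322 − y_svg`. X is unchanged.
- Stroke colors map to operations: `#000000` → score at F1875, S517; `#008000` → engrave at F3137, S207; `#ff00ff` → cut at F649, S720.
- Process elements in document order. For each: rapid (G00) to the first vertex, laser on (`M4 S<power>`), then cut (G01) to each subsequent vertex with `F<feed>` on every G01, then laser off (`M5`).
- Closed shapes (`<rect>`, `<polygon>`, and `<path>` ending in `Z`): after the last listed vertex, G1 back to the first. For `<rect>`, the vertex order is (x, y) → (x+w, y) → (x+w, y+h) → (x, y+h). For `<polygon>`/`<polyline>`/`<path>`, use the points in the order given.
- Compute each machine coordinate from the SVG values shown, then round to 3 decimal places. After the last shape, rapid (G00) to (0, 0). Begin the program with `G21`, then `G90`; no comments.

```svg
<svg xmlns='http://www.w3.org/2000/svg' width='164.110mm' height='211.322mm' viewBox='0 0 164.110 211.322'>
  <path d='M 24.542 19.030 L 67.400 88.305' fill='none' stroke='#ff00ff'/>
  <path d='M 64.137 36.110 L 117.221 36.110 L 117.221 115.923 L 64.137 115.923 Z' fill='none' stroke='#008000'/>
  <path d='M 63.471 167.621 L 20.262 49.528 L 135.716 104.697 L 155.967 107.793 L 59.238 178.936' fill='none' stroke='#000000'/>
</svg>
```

G21
G90
G00 X24.542 Y192.292
M4 S720
G01 X67.400 Y123.017 F649
M5
G00 X64.137 Y175.212
M4 S207
G01 X117.221 Y175.212 F3137
G01 X117.221 Y95.399 F3137
G01 X64.137 Y95.399 F3137
G01 X64.137 Y175.212 F3137
M5
G00 X63.471 Y43.701
M4 S517
G01 X20.262 Y161.794 F1875
G01 X135.716 Y106.625 F1875
G01 X155.967 Y103.529 F1875
G01 X59.238 Y32.386 F1875
M5
G00 X0.000 Y0.000

Since the viewBox matches the mm dimensions, user units are millimetres directly. The only transform is the Y-flip y_m = 211.322 − y_svg.

Shape 1 is a line segment drawn with `<path>`. Its stroke #ff00ff means cut at S720, F649. After flipping Y the toolpath is (24.542,192.292) → (67.400,123.017).

Shape 2 is a rectangle drawn with `<path>`. Its stroke #008000 means engrave at S207, F3137. After flipping Y the toolpath is (64.137,175.212) → (117.221,175.212) → (117.221,95.399) → (64.137,95.399) → (64.137,175.212), returning to the start.

Shape 3 is a open polyline drawn with `<path>`. Its stroke #000000 means score at S517, F1875. After flipping Y the toolpath is (63.471,43.701) → (20.262,161.794) → (135.716,106.625) → (155.967,103.529) → (59.238,32.386).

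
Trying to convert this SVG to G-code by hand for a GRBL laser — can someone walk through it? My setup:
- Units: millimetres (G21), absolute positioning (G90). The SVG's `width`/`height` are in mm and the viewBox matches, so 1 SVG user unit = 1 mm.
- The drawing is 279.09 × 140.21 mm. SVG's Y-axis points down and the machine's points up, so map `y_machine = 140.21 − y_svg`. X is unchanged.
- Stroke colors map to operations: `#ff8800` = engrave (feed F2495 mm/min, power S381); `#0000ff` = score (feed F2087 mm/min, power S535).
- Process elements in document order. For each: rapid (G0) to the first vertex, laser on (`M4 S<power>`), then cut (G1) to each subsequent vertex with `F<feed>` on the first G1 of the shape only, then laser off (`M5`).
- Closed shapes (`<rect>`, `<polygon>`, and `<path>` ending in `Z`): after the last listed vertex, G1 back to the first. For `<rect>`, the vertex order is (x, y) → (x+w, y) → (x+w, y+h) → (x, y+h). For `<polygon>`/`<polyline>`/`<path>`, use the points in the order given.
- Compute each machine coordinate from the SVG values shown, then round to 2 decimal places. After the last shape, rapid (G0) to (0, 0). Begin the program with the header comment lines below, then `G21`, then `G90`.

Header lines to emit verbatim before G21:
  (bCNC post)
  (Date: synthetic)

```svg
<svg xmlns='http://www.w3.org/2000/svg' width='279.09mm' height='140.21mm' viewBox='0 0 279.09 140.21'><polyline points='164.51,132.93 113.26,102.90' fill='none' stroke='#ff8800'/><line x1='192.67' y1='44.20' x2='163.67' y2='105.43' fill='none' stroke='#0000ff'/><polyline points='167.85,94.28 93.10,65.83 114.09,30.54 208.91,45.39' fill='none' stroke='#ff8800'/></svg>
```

Since the viewBox matches the mm dimensions, user units are millimetres directly. The only transform is the Y-flip y_m = 140.21 − y_svg.

Shape 1 is a line segment drawn with `<polyline>`. Its stroke #ff8800 means engrave at S381, F2495. After flipping Y the toolpath is (164.51,7.28) → (113.26,37.31).

Shape 2 is a line segment drawn with `<line>`. Its stroke #0000ff means score at S535, F2087. After flipping Y the toolpath is (192.67,96.01) → (163.67,34.78).

Shape 3 is a open polyline drawn with `<polyline>`. Its stroke #ff8800 means engrave at S381, F2495. After flipping Y the toolpath is (167.85,45.93) → (93.10,74.38) → (114.09,109.67) → (208.91,94.82).

(bCNC post)
(Date: synthetic)
G21
G90
G0 X164.51 Y7.28
M4 S381
G1 X113.26 Y37.31 F2495
M5
G0 X192.67 Y96.01
M4 S535
G1 X163.67 Y34.78 F2087
M5
G0 X167.85 Y45.93
M4 S381
G1 X93.10 Y74.38 F2495
G1 X114.09 Y109.67
G1 X208.91 Y94.82
M5
G0 X0.00 Y0.00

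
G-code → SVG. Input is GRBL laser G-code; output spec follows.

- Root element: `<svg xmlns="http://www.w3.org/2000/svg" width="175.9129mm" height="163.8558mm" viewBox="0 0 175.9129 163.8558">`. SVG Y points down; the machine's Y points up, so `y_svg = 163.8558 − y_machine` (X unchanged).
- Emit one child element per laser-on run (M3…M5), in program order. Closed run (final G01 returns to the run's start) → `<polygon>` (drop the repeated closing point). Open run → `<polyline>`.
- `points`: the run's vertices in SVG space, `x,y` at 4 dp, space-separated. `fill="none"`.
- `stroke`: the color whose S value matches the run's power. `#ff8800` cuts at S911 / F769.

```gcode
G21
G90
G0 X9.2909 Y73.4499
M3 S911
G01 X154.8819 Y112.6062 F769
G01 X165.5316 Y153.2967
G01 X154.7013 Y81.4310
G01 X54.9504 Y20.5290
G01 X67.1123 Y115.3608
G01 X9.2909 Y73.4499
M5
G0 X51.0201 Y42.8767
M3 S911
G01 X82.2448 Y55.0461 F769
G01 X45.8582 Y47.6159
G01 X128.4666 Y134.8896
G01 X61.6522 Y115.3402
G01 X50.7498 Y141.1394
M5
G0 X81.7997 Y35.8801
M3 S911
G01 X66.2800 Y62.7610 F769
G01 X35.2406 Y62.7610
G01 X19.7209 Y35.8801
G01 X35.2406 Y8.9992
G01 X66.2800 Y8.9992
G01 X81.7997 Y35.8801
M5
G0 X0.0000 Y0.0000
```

<svg xmlns="http://www.w3.org/2000/svg" width="175.9129mm" height="163.8558mm" viewBox="0 0 175.9129 163.8558">
  <polygon points="9.2909,90.4059 154.8819,51.2496 165.5316,10.5591 154.7013,82.4248 54.9504,143.3268 67.1123,48.4950" fill="none" stroke="#ff8800"/>
  <polyline points="51.0201,120.9791 82.2448,108.8097 45.8582,116.2399 128.4666,28.9662 61.6522,48.5156 50.7498,22.7164" fill="none" stroke="#ff8800"/>
  <polygon points="81.7997,127.9757 66.2800,101.0948 35.2406,101.0948 19.7209,127.9757 35.2406,154.8566 66.2800,154.8566" fill="none" stroke="#ff8800"/>
</svg>

Machine Y-up, SVG Y-down with viewBox height 163.8558, so y_svg = 163.8558 − y_machine; X carries over. Every run uses S911, so all elements get stroke `#ff8800` (cut).

Run 1: The run returns to its start, so emit a `<polygon>` with points (Y-flipped): 9.2909,90.4059 154.8819,51.2496 165.5316,10.5591 154.7013,82.4248 54.9504,143.3268 67.1123,48.4950.

Run 2: The run is open, so emit a `<polyline>` with points (Y-flipped): 51.0201,120.9791 82.2448,108.8097 45.8582,116.2399 128.4666,28.9662 61.6522,48.5156 50.7498,22.7164.

Run 3: The run returns to its start, so emit a `<polygon>` with points (Y-flipped): 81.7997,127.9757 66.2800,101.0948 35.2406,101.0948 19.7209,127.9757 35.2406,154.8566 66.2800,154.8566.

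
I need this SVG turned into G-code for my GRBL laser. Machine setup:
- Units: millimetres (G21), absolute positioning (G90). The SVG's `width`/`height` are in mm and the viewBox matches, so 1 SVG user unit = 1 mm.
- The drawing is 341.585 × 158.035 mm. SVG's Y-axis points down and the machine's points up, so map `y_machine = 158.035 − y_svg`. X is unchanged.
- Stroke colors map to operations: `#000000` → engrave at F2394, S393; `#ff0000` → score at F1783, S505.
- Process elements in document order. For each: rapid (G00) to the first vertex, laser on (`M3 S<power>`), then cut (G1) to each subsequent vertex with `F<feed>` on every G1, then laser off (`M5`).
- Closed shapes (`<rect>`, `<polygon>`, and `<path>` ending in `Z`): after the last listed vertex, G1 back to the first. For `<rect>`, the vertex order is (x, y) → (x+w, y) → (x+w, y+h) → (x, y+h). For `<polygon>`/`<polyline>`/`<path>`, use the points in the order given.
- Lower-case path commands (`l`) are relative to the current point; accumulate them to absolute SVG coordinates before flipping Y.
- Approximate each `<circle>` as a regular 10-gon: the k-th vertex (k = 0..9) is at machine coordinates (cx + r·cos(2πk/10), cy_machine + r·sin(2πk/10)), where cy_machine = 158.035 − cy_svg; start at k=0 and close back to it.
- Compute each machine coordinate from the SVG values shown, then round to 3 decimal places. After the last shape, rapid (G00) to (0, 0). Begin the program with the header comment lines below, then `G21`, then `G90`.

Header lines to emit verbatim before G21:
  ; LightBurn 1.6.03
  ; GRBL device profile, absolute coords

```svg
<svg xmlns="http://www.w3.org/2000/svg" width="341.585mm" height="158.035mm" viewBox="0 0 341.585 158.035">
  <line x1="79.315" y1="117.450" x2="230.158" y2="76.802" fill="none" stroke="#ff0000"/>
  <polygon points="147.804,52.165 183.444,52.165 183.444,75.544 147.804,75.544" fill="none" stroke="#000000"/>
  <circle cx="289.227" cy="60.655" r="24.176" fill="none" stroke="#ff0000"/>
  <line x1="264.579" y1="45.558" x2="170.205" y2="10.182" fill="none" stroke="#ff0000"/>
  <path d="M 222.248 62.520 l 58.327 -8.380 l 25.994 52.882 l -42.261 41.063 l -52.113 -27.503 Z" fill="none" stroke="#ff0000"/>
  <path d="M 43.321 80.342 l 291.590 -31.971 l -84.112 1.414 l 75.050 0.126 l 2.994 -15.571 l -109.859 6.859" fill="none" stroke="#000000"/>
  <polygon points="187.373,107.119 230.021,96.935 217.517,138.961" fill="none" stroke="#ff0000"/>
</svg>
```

viewBox `0 0 341.585 158.035` with mm width/height → 1 unit = 1 mm. Flip: y_m = 158.035 − y_svg.

**Shape 1** — `<line>` line segment, stroke `#ff0000` → score (S505, F1783). Machine vertices: (79.315,40.585) → (230.158,81.233). Open path.

**Shape 2** — `<polygon>` rectangle, stroke `#000000` → engrave (S393, F2394). Machine vertices: (147.804,105.870) → (183.444,105.870) → (183.444,82.491) → (147.804,82.491) → (147.804,105.870). Closed: final G1 returns to the first vertex.

**Shape 3** — `<circle>` circle, stroke `#ff0000` → score (S505, F1783). Machine vertices: (313.403,97.380) → (308.786,111.590) → (296.698,120.373) → (281.756,120.373) → (269.668,111.590) → (265.051,97.380) → (269.668,83.170) → (281.756,74.387) → (296.698,74.387) → (308.786,83.170) → (313.403,97.380). Closed: final G1 returns to the first vertex.

**Shape 4** — `<line>` line segment, stroke `#ff0000` → score (S505, F1783). Machine vertices: (264.579,112.477) → (170.205,147.853). Open path.

**Shape 5** — `<path>` regular polygon, stroke `#ff0000` → score (S505, F1783). Machine vertices: (222.248,95.515) → (280.575,103.895) → (306.569,51.013) → (264.308,9.950) → (212.195,37.453) → (222.248,95.515). Closed: final G1 returns to the first vertex.

**Shape 6** — `<path>` open polyline, stroke `#000000` → engrave (S393, F2394). Machine vertices: (43.321,77.693) → (334.911,109.664) → (250.799,108.250) → (325.849,108.124) → (328.843,123.695) → (218.984,116.836). Open path.

**Shape 7** — `<polygon>` regular polygon, stroke `#ff0000` → score (S505, F1783). Machine vertices: (187.373,50.916) → (230.021,61.100) → (217.517,19.074) → (187.373,50.916). Closed: final G1 returns to the first vertex.

; LightBurn 1.6.03
; GRBL device profile, absolute coords
G21
G90
G00 X79.315 Y40.585
M3 S505
G1 X230.158 Y81.233 F1783
M5
G00 X147.804 Y105.870
M3 S393
G1 X183.444 Y105.870 F2394
G1 X183.444 Y82.491 F2394
G1 X147.804 Y82.491 F2394
G1 X147.804 Y105.870 F2394
M5
G00 X313.403 Y97.380
M3 S505
G1 X308.786 Y111.590 F1783
G1 X296.698 Y120.373 F1783
G1 X281.756 Y120.373 F1783
G1 X269.668 Y111.590 F1783
G1 X265.051 Y97.380 F1783
G1 X269.668 Y83.170 F1783
G1 X281.756 Y74.387 F1783
G1 X296.698 Y74.387 F1783
G1 X308.786 Y83.170 F1783
G1 X313.403 Y97.380 F1783
M5
G00 X264.579 Y112.477
M3 S505
G1 X170.205 Y147.853 F1783
M5
G00 X222.248 Y95.515
M3 S505
G1 X280.575 Y103.895 F1783
G1 X306.569 Y51.013 F1783
G1 X264.308 Y9.950 F1783
G1 X212.195 Y37.453 F1783
G1 X222.248 Y95.515 F1783
M5
G00 X43.321 Y77.693
M3 S393
G1 X334.911 Y109.664 F2394
G1 X250.799 Y108.250 F2394
G1 X325.849 Y108.124 F2394
G1 X328.843 Y123.695 F2394
G1 X218.984 Y116.836 F2394
M5
G00 X187.373 Y50.916
M3 S505
G1 X230.021 Y61.100 F1783
G1 X217.517 Y19.074 F1783
G1 X187.373 Y50.916 F1783
M5
G00 X0.000 Y0.000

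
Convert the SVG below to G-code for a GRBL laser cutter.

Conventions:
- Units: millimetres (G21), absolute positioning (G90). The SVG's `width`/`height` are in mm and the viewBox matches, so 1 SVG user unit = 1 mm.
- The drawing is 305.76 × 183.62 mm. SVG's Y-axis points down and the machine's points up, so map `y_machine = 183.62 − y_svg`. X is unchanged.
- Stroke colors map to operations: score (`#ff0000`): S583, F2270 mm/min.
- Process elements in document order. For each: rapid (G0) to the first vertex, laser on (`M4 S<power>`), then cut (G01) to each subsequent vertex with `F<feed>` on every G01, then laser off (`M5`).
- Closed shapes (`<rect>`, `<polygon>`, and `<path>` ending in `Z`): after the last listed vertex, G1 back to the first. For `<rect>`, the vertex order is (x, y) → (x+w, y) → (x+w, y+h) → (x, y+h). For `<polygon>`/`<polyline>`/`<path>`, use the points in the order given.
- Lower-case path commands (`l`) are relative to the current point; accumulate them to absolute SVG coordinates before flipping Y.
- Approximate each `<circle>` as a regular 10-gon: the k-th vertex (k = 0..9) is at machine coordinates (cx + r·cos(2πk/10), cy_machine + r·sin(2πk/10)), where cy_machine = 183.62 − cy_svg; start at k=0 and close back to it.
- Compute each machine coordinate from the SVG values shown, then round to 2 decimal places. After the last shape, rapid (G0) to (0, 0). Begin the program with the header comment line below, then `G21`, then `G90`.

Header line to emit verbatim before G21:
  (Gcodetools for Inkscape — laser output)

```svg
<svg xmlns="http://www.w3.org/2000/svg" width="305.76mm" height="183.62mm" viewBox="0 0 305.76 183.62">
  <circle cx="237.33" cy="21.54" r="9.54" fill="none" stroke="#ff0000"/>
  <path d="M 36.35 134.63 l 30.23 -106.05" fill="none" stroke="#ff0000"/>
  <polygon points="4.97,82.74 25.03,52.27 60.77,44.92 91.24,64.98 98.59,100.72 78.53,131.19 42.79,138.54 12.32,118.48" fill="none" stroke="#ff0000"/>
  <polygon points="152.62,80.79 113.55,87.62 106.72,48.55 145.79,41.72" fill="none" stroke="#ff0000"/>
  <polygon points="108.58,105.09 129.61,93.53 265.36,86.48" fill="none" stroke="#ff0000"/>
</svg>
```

(Gcodetools for Inkscape — laser output)
G21
G90
G0 X246.87 Y162.08
M4 S583
G01 X245.05 Y167.69 F2270
G01 X240.28 Y171.15 F2270
G01 X234.38 Y171.15 F2270
G01 X229.61 Y167.69 F2270
G01 X227.79 Y162.08 F2270
G01 X229.61 Y156.47 F2270
G01 X234.38 Y153.01 F2270
G01 X240.28 Y153.01 F2270
G01 X245.05 Y156.47 F2270
G01 X246.87 Y162.08 F2270
M5
G0 X36.35 Y48.99
M4 S583
G01 X66.58 Y155.04 F2270
M5
G0 X4.97 Y100.88
M4 S583
G01 X25.03 Y131.35 F2270
G01 X60.77 Y138.70 F2270
G01 X91.24 Y118.64 F2270
G01 X98.59 Y82.90 F2270
G01 X78.53 Y52.43 F2270
G01 X42.79 Y45.08 F2270
G01 X12.32 Y65.14 F2270
G01 X4.97 Y100.88 F2270
M5
G0 X152.62 Y102.83
M4 S583
G01 X113.55 Y96.00 F2270
G01 X106.72 Y135.07 F2270
G01 X145.79 Y141.90 F2270
G01 X152.62 Y102.83 F2270
M5
G0 X108.58 Y78.53
M4 S583
G01 X129.61 Y90.09 F2270
G01 X265.36 Y97.14 F2270
G01 X108.58 Y78.53 F2270
M5
G0 X0.00 Y0.00

Since the viewBox matches the mm dimensions, user units are millimetres directly. The only transform is the Y-flip y_m = 183.62 − y_svg.

Shape 1 is a circle drawn with `<circle>`. Its stroke #ff0000 means score at S583, F2270. After flipping Y the toolpath is (246.87,162.08) → (245.05,167.69) → (240.28,171.15) → (234.38,171.15) → (229.61,167.69) → (227.79,162.08) → (229.61,156.47) → (234.38,153.01) → (240.28,153.01) → (245.05,156.47) → (246.87,162.08), returning to the start.

Shape 2 is a line segment drawn with `<path>`. Its stroke #ff0000 means score at S583, F2270. After flipping Y the toolpath is (36.35,48.99) → (66.58,155.04).

Shape 3 is a regular polygon drawn with `<polygon>`. Its stroke #ff0000 means score at S583, F2270. After flipping Y the toolpath is (4.97,100.88) → (25.03,131.35) → (60.77,138.70) → (91.24,118.64) → (98.59,82.90) → (78.53,52.43) → (42.79,45.08) → (12.32,65.14) → (4.97,100.88), returning to the start.

Shape 4 is a regular polygon drawn with `<polygon>`. Its stroke #ff0000 means score at S583, F2270. After flipping Y the toolpath is (152.62,102.83) → (113.55,96.00) → (106.72,135.07) → (145.79,141.90) → (152.62,102.83), returning to the start.

Shape 5 is a closed polygon drawn with `<polygon>`. Its stroke #ff0000 means score at S583, F2270. After flipping Y the toolpath is (108.58,78.53) → (129.61,90.09) → (265.36,97.14) → (108.58,78.53), returning to the start.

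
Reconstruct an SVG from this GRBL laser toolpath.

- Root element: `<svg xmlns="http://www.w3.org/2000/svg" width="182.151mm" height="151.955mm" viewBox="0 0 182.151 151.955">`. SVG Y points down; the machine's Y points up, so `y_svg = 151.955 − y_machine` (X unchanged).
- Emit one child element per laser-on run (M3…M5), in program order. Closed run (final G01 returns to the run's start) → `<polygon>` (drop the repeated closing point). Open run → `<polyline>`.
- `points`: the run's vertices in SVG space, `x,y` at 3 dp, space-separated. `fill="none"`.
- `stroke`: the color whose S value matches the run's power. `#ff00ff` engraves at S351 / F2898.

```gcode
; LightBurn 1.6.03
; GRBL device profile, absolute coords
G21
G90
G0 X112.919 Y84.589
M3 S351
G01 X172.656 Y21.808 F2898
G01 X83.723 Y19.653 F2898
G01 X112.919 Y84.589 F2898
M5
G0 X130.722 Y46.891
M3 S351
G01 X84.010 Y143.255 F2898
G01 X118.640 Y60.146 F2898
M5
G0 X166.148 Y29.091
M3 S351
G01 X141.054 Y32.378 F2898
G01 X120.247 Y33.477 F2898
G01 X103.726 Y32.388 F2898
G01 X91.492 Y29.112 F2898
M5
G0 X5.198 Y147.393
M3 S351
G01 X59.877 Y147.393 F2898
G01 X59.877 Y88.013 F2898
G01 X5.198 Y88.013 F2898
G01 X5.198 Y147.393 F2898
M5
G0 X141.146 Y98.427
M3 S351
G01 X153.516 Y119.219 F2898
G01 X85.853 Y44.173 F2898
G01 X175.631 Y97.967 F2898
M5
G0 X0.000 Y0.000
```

Each laser-on run becomes one SVG element. Flip Y back into SVG space with y_svg = 151.955 − y_machine. Every run uses S351, so all elements get stroke `#ff00ff` (engrave).

Run 1: The run returns to its start, so emit a `<polygon>` with points (Y-flipped): 112.919,67.366 172.656,130.147 83.723,132.302.

Run 2: The run is open, so emit a `<polyline>` with points (Y-flipped): 130.722,105.064 84.010,8.700 118.640,91.809.

Run 3: The run is open, so emit a `<polyline>` with points (Y-flipped): 166.148,122.864 141.054,119.577 120.247,118.478 103.726,119.567 91.492,122.843.

Run 4: The run returns to its start, so emit a `<polygon>` with points (Y-flipped): 5.198,4.562 59.877,4.562 59.877,63.942 5.198,63.942.

Run 5: The run is open, so emit a `<polyline>` with points (Y-flipped): 141.146,53.528 153.516,32.736 85.853,107.782 175.631,53.988.

<svg xmlns="http://www.w3.org/2000/svg" width="182.151mm" height="151.955mm" viewBox="0 0 182.151 151.955">
  <polygon points="112.919,67.366 172.656,130.147 83.723,132.302" fill="none" stroke="#ff00ff"/>
  <polyline points="130.722,105.064 84.010,8.700 118.640,91.809" fill="none" stroke="#ff00ff"/>
  <polyline points="166.148,122.864 141.054,119.577 120.247,118.478 103.726,119.567 91.492,122.843" fill="none" stroke="#ff00ff"/>
  <polygon points="5.198,4.562 59.877,4.562 59.877,63.942 5.198,63.942" fill="none" stroke="#ff00ff"/>
  <polyline points="141.146,53.528 153.516,32.736 85.853,107.782 175.631,53.988" fill="none" stroke="#ff00ff"/>
</svg>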